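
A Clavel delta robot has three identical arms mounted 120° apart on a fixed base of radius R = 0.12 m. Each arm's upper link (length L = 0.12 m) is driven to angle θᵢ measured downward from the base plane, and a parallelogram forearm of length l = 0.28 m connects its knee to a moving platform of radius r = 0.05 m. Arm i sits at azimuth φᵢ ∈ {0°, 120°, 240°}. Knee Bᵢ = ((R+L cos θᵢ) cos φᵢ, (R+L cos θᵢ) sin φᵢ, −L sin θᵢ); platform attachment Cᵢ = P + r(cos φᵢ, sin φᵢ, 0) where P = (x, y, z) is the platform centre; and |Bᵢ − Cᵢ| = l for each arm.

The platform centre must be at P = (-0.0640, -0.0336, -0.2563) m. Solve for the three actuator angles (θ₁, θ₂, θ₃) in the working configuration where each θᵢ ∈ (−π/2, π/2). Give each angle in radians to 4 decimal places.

θ₁ = 0.7857, θ₂ = 0.4364, θ₃ = 0.0877

rotate P by −φ1: (-0.0640, -0.0336, -0.2563)
  A cos θ + B sin θ = C:  0.1340·cos θ + -0.2563·sin θ = -0.0866
  √(A²+B²)=0.2892;  θ1 = -1.0891+1.8748 ≈ 0.7857
arm 2 (φ=120.0°): x'=0.0029, y'=0.0722
  e−x'=0.0671;  (l²−L²−(e−x')²−y'²−z²)/2L = -0.0475
  γ=atan2(-0.2563,0.0671)=-1.3147;  ψ=arccos(-0.1794)=1.7512;  θ2=γ+ψ≈0.4364
arm 3 (φ=240.0°): x'=0.0611, y'=-0.0386
  A=0.0089, B=-0.2563, C=(l²−L²−A²−y'²−z²)/(2L)=-0.0136
  √(A²+B²)=0.2565;  θ3 = -1.5361+1.6238 ≈ 0.0877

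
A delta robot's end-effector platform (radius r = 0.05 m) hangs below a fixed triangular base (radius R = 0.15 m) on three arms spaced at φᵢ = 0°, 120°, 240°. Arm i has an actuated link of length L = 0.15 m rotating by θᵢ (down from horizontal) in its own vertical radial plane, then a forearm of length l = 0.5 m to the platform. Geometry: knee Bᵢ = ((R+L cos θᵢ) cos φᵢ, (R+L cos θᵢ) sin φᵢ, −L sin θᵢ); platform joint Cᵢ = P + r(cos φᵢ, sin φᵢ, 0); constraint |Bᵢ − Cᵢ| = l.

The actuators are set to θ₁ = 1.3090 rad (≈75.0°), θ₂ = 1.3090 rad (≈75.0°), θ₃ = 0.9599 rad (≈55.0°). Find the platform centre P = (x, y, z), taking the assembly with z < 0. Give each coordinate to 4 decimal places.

(-0.0355, -0.0615, -0.6095)

arm 1 at φ=0.0°: e+L cos θ1 = 0.1388;  S1 = (0.1388, 0.0000, -0.1449)
arm 2 at φ=120.0°: e+L cos θ2 = 0.1388;  S2 = (-0.0694, 0.1202, -0.1449)
φ3=240.0°: virtual centre (-0.0930, -0.1611, -0.1229), radius l
subtract pairs → two planes through P
linear system: -0.4165x+0.2404y = 0.0000−0.0000z; -0.4637x+-0.3222y = 0.0094−0.0440z
Cramer: x(z) = -0.0092+0.0431z;  y(z) = -0.0160+0.0746z
quadratic in z: (1.0074)z²+(0.2746)z+(-0.2068)=0, √Δ=0.9534 → z ∈ {-0.6095, 0.3369}; z = -0.6095 (taking z<0)
x = -0.0355, y = -0.0615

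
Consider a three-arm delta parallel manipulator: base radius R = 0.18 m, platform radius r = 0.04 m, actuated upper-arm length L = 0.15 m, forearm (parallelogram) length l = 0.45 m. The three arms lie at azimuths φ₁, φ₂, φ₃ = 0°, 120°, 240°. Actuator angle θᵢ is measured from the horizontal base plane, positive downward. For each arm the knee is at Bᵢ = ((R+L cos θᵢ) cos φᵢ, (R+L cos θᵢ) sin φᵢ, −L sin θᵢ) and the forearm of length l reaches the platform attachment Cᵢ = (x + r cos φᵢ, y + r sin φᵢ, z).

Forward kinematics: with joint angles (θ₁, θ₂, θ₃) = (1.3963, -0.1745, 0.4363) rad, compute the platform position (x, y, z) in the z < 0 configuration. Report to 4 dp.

centre 1 = (0.1660·cos0.0°, 0.1660·sin0.0°, -0.1477) = (0.1660, 0.0000, -0.1477)
arm 2 at φ=120.0°: e+L cos θ2 = 0.2877;  centre 2 = (-0.1439, 0.2492, 0.0260)
centre 3 = (0.2759·cos240.0°, 0.2759·sin240.0°, -0.0634) = (-0.1380, -0.2390, -0.0634)
subtract pairs → two planes through P
plane₁₂: -0.6198x+0.4983y+0.3475z = 0.0341
det = 0.5993;  x = -0.0528+0.4175z,  y = 0.0027+-0.1782z
sphere 1 gives Az²+Bz+C=0 with A=1.2060, B=0.1118, C=-0.1328;  B²−4AC=0.6531;  roots -0.3814, 0.2887;  negative root z = -0.3814
x = -0.2120, y = 0.0707

(-0.2120, 0.0707, -0.3814)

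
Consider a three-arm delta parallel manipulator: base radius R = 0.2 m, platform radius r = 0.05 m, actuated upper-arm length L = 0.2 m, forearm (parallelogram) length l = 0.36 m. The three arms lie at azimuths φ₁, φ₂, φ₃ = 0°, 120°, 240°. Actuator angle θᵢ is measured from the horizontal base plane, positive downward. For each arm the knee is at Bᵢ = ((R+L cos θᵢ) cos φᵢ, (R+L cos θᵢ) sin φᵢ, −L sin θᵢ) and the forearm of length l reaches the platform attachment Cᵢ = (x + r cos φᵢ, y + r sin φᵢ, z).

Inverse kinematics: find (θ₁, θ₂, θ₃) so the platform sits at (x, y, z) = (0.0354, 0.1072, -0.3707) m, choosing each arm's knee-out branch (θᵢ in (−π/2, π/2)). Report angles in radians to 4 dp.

rotate P by −φ1: (0.0354, 0.1072, -0.3707)
  A=0.1146, B=-0.3707, C=(l²−L²−A²−y'²−z²)/(2L)=-0.1811
  θ1 = atan2(B,A) + arccos(C/0.3880) = 0.7855
arm 2 (φ=120.0°): x'=0.0751, y'=-0.0843
  A cos θ + B sin θ = C:  0.0749·cos θ + -0.3707·sin θ = -0.1513
  γ=atan2(-0.3707,0.0749)=-1.3715;  ψ=arccos(-0.4001)=1.9824;  θ2=γ+ψ≈0.6109
φ3=240.0° → target in arm frame (-0.1105, -0.0229)
  e−x'=0.2605;  (l²−L²−(e−x')²−y'²−z²)/2L = -0.2906
  √(A²+B²)=0.4531;  θ3 = -0.9582+2.2670 ≈ 1.3088

θ₁ = 0.7855, θ₂ = 0.6109, θ₃ = 1.3088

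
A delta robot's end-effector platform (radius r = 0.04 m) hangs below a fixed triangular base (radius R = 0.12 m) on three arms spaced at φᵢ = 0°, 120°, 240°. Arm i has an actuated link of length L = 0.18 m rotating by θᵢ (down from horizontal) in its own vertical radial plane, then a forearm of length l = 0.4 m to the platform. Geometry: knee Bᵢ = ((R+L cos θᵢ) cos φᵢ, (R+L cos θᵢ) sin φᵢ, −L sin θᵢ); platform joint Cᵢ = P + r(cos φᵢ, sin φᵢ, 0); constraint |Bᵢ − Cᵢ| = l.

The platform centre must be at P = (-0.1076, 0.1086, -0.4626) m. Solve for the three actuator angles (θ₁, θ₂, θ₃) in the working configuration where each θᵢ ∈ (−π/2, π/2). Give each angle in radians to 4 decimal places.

rotate P by −φ1: (-0.1076, 0.1086, -0.4626)
  e−x'=0.1876;  (l²−L²−(e−x')²−y'²−z²)/2L = -0.3705
  √(A²+B²)=0.4992;  θ1 = -1.1855+2.4072 ≈ 1.2217
arm 2 (φ=120.0°): x'=0.1479, y'=0.0389
  A=-0.0679, B=-0.4626, C=(l²−L²−A²−y'²−z²)/(2L)=-0.2570
  √(A²+B²)=0.4675;  θ2 = -1.7164+2.1527 ≈ 0.4363
φ3=240.0° → target in arm frame (-0.0403, -0.1475)
  e−x'=0.1203;  (l²−L²−(e−x')²−y'²−z²)/2L = -0.3406
  √(A²+B²)=0.4780;  θ3 = -1.3165+2.3639 ≈ 1.0475

θ₁ = 1.2217, θ₂ = 0.4363, θ₃ = 1.0475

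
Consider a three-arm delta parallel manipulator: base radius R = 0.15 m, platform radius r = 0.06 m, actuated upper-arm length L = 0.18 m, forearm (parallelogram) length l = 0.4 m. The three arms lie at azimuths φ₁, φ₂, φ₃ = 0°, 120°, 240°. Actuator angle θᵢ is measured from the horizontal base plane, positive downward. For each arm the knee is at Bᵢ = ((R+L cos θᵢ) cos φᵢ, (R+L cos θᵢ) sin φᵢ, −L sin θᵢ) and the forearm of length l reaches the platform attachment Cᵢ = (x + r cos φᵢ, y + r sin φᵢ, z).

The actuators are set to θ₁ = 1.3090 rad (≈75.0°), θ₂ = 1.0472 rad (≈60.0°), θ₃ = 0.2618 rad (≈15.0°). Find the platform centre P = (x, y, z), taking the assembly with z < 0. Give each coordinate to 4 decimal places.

φ1=0.0°: virtual centre (0.1366, 0.0000, -0.1739), radius l
φ2=120.0°: virtual centre (-0.0900, 0.1559, -0.1559), radius l
φ3=240.0°: virtual centre (-0.1319, -0.2285, -0.0466), radius l
eliminate P² terms by subtracting sphere 1 from 2 and 3
[-0.4532 0.3118 0.0360]·P = 0.0078;  [-0.5370 -0.4570 0.2546]·P = 0.0229
Cramer: x(z) = -0.0286+0.2558z;  y(z) = -0.0165+0.2564z
quadratic in z: (1.1312)z²+(0.2548)z+(-0.1022)=0, √Δ=0.7262 → z ∈ {-0.4336, 0.2084}; z = -0.4336 (taking z<0)
x = -0.1395, y = -0.1277

(-0.1395, -0.1277, -0.4336)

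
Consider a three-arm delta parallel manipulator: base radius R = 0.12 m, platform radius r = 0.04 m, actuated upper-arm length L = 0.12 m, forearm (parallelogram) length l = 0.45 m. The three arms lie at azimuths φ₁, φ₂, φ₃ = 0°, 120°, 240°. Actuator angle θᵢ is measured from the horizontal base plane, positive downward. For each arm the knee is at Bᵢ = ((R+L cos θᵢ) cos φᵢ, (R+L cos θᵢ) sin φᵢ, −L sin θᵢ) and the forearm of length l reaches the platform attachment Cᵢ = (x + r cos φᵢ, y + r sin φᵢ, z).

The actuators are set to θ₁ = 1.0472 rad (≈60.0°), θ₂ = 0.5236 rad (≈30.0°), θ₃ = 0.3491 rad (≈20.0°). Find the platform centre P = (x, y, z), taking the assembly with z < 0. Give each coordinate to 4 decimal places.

(-0.1228, -0.0277, -0.4681)

arm 1 at φ=0.0°: e+L cos θ1 = 0.1400;  centre 1 = (0.1400, 0.0000, -0.1039)
centre 2 = (0.1839·cos120.0°, 0.1839·sin120.0°, -0.0600) = (-0.0920, 0.1593, -0.0600)
arm 3 at φ=240.0°: e+L cos θ3 = 0.1928;  centre 3 = (-0.0964, -0.1669, -0.0410)
eliminate P² terms by subtracting sphere 1 from 2 and 3
[-0.4639 0.3186 0.0878]·P = 0.0070;  [-0.4728 -0.3339 0.1258]·P = 0.0084
Cramer: x(z) = -0.0165+0.2271z;  y(z) = -0.0019+0.0550z
quadratic in z: (1.0546)z²+(0.1365)z+(-0.1672)=0, √Δ=0.8509 → z ∈ {-0.4681, 0.3387}; z = -0.4681 (taking z<0)
x = -0.1228, y = -0.0277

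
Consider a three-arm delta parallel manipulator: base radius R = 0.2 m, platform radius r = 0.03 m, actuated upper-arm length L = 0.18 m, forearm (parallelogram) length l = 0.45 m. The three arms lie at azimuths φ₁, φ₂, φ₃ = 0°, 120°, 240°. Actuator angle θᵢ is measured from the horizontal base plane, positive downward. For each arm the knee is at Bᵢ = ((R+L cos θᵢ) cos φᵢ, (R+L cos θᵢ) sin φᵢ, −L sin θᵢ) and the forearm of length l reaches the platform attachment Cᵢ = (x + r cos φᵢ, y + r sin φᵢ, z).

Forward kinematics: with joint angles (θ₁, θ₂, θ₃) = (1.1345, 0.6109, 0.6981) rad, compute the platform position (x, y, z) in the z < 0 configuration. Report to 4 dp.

φ1=0.0°: virtual centre (0.2461, 0.0000, -0.1631), radius l
O2 = (0.3174·cos120.0°, 0.3174·sin120.0°, -0.1032) = (-0.1587, 0.2749, -0.1032)
arm 3 at φ=240.0°: e+L cos θ3 = 0.3079;  O3 = (-0.1539, -0.2666, -0.1157)
|O₂|²−|O₁|² = 0.0243;  |O₃|²−|O₁|² = 0.0210
plane₁₂: -0.8096x+0.5498y+0.1198z = 0.0243
det = 0.8716;  x = -0.0281+0.1331z,  y = 0.0028+-0.0218z
into |P−O₁|² = l²: 1.0182z² + 0.2532z + -0.1007 = 0;  Δ = 0.4742;  z = -0.4625 or 0.2139 → z<0 root = -0.4625
x = -0.0897, y = 0.0128

(-0.0897, 0.0128, -0.4625)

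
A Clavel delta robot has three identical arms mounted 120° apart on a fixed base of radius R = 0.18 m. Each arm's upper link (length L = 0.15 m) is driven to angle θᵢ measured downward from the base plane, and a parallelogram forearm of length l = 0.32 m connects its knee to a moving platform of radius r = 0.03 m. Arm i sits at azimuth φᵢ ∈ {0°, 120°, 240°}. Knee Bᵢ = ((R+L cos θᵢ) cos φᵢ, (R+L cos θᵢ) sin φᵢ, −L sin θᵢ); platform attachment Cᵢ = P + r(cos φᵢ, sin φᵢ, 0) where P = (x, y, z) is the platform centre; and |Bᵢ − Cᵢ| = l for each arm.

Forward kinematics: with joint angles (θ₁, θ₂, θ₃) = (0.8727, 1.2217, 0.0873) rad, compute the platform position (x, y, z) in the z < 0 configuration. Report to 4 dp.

(-0.0158, -0.1094, -0.2621)

O1 = (0.2464·cos0.0°, 0.2464·sin0.0°, -0.1149) = (0.2464, 0.0000, -0.1149)
O2 = (0.2013·cos120.0°, 0.2013·sin120.0°, -0.1410) = (-0.1007, 0.1743, -0.1410)
φ3=240.0°: virtual centre (-0.1497, -0.2593, -0.0131), radius l
|O₂|²−|O₁|² = -0.0135;  |O₃|²−|O₁|² = 0.0159
[-0.6941 0.3487 -0.0521]·P = -0.0135;  [-0.7923 -0.5186 0.2037]·P = 0.0159
det = 0.6362;  x = 0.0023+0.0692z,  y = -0.0342+0.2871z
sphere 1 gives Az²+Bz+C=0 with A=1.0872, B=0.1764, C=-0.0284;  B²−4AC=0.1548;  roots -0.2621, 0.0998;  negative root z = -0.2621
x = -0.0158, y = -0.1094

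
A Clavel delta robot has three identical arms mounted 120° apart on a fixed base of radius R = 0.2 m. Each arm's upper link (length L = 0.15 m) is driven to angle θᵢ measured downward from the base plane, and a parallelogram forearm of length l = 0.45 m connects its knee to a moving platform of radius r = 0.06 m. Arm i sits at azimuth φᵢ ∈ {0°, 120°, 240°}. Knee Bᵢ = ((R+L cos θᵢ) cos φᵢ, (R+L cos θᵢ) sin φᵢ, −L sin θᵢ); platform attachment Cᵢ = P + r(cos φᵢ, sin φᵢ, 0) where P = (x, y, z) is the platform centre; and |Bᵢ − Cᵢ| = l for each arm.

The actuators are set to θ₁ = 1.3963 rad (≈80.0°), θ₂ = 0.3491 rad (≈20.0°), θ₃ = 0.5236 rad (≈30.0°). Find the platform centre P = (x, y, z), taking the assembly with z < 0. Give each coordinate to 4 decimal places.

(-0.1732, 0.0232, -0.4424)

S1 = (0.1660·cos0.0°, 0.1660·sin0.0°, -0.1477) = (0.1660, 0.0000, -0.1477)
S2 = (0.2810·cos120.0°, 0.2810·sin120.0°, -0.0513) = (-0.1405, 0.2433, -0.0513)
φ3=240.0°: virtual centre (-0.1350, -0.2337, -0.0750), radius l
eliminate P² terms by subtracting sphere 1 from 2 and 3
plane₁₂: -0.6130x+0.4866y+0.1928z = 0.0322
det = 0.5795;  x = -0.0504+0.2777z,  y = 0.0027+-0.0464z
into |P−S₁|² = l²: 1.0793z² + 0.1750z + -0.1338 = 0;  Δ = 0.6084;  z = -0.4424 or 0.2803 → z<0 root = -0.4424
x = -0.1732, y = 0.0232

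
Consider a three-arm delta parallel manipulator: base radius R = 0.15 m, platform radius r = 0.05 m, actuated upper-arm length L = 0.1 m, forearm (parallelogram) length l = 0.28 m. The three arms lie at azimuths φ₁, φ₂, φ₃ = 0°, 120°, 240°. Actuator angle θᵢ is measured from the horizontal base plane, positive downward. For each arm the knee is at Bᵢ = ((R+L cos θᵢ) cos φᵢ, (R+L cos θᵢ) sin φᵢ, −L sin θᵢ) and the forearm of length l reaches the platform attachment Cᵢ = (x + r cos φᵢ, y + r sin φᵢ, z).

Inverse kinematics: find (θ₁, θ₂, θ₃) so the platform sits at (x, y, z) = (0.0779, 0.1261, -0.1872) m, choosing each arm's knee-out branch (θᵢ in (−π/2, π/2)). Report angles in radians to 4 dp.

arm 1 (φ=0.0°): x'=0.0779, y'=0.1261
  A=0.0221, B=-0.1872, C=(l²−L²−A²−y'²−z²)/(2L)=0.0848
  √(A²+B²)=0.1885;  θ1 = -1.4533+1.1040 ≈ -0.3493
φ2=120.0° → target in arm frame (0.0703, -0.1305)
  A cos θ + B sin θ = C:  0.0297·cos θ + -0.1872·sin θ = 0.0772
  √(A²+B²)=0.1895;  θ2 = -1.4132+1.1514 ≈ -0.2618
arm 3 (φ=240.0°): x'=-0.1482, y'=0.0044
  e−x'=0.2482;  (l²−L²−(e−x')²−y'²−z²)/2L = -0.1412
  √(A²+B²)=0.3108;  θ3 = -0.6463+2.0424 ≈ 1.3961

θ₁ = -0.3493, θ₂ = -0.2618, θ₃ = 1.3961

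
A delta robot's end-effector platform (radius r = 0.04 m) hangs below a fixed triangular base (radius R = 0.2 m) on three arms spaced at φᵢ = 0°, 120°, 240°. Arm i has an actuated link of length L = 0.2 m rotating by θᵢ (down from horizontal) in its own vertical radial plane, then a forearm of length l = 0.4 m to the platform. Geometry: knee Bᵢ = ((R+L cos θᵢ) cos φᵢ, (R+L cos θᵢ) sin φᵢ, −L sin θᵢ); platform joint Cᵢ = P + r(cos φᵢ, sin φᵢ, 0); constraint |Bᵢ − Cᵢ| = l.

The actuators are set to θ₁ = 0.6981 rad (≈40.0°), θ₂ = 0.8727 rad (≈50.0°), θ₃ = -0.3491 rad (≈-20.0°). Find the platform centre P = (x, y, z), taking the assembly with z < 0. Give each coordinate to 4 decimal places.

(-0.0432, -0.1210, -0.2638)

arm 1 at φ=0.0°: (R−r)+L cos θ1 = 0.3132;  S1 = (0.3132, 0.0000, -0.1286)
arm 2 at φ=120.0°: (R−r)+L cos θ2 = 0.2886;  S2 = (-0.1443, 0.2499, -0.1532)
arm 3 at φ=240.0°: (R−r)+L cos θ3 = 0.3479;  S3 = (-0.1740, -0.3013, 0.0684)
|S₂|²−|S₁|² = -0.0079;  |S₃|²−|S₁|² = 0.0111
linear system: -0.9150x+0.4998y = -0.0079−-0.0493z; -0.9744x+-0.6026y = 0.0111−0.3939z
Cramer: x(z) = -0.0008+0.1610z;  y(z) = -0.0172+0.3934z
sphere 1 gives Az²+Bz+C=0 with A=1.1807, B=0.1425, C=-0.0446;  B²−4AC=0.2309;  roots -0.2638, 0.1432;  negative root z = -0.2638
x = -0.0432, y = -0.1210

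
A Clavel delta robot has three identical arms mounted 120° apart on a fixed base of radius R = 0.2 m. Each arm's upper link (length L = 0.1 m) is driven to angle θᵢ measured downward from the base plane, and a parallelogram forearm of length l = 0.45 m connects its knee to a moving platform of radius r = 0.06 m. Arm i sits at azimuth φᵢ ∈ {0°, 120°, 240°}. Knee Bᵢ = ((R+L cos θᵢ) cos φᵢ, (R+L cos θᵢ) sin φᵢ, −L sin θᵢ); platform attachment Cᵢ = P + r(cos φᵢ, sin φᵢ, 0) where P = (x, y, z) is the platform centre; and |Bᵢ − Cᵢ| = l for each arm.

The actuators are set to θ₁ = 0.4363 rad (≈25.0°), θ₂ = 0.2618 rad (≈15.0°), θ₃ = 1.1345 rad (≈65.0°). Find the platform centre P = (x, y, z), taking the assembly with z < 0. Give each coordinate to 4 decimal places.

(0.0367, 0.1015, -0.4355)

arm 1 at φ=0.0°: (R−r)+L cos θ1 = 0.2306;  O1 = (0.2306, 0.0000, -0.0423)
φ2=120.0°: virtual centre (-0.1183, 0.2049, -0.0259), radius l
φ3=240.0°: virtual centre (-0.0911, -0.1578, -0.0906), radius l
subtract pairs → two planes through P
[-0.6979 0.4098 0.0328]·P = 0.0017;  [-0.6435 -0.3157 -0.0967]·P = -0.0135
det = 0.4840;  x = 0.0104+-0.0605z,  y = 0.0217+-0.1830z
into |P−O₁|² = l²: 1.0372z² + 0.1032z + -0.1517 = 0;  Δ = 0.6401;  z = -0.4355 or 0.3359 → z<0 root = -0.4355
x = 0.0367, y = 0.1015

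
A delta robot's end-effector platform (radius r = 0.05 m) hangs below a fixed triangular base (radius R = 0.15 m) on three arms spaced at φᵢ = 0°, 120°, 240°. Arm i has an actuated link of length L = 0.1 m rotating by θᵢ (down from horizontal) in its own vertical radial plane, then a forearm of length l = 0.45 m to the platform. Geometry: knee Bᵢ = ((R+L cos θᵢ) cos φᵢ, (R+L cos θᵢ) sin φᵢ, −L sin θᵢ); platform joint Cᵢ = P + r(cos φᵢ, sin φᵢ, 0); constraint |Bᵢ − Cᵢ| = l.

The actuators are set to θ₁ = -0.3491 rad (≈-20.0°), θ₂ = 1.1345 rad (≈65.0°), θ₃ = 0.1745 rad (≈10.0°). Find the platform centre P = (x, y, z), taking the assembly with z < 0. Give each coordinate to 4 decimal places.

(0.1442, -0.1305, -0.3936)

centre 1 = (0.1940·cos0.0°, 0.1940·sin0.0°, 0.0342) = (0.1940, 0.0000, 0.0342)
centre 2 = (0.1423·cos120.0°, 0.1423·sin120.0°, -0.0906) = (-0.0711, 0.1232, -0.0906)
φ3=240.0°: virtual centre (-0.0992, -0.1719, -0.0174), radius l
subtract pairs → two planes through P
plane₁₂: -0.5302x+0.2464y+-0.2497z = -0.0103
Cramer: x(z) = 0.0102-0.3404z;  y(z) = -0.0200+0.2807z
into |P−centre ₁|² = l²: 1.1947z² + 0.0455z + -0.1672 = 0;  Δ = 0.8009;  z = -0.3936 or 0.3555 → z<0 root = -0.3936
x = 0.1442, y = -0.1305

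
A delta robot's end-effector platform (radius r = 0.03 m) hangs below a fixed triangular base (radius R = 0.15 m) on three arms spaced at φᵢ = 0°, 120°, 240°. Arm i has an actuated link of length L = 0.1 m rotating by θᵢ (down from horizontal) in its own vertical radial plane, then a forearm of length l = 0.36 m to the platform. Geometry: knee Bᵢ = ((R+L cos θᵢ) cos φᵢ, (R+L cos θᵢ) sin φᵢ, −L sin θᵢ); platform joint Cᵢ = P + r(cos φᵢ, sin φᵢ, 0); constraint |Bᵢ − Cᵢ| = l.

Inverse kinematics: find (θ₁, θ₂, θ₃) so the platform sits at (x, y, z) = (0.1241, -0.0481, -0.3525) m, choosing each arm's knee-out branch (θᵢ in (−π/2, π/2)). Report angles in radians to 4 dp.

θ₁ = 0.0876, θ₂ = 1.3963, θ₃ = 0.9603

rotate P by −φ1: (0.1241, -0.0481, -0.3525)
  A=-0.0041, B=-0.3525, C=(l²−L²−A²−y'²−z²)/(2L)=-0.0349
  θ1 = atan2(B,A) + arccos(C/0.3525) = 0.0876
rotate P by −φ2: (-0.1037, -0.0834, -0.3525)
  A=0.2237, B=-0.3525, C=(l²−L²−A²−y'²−z²)/(2L)=-0.3083
  γ=atan2(-0.3525,0.2237)=-1.0053;  ψ=arccos(-0.7385)=2.4016;  θ2=γ+ψ≈1.3963
arm 3 (φ=240.0°): x'=-0.0204, y'=0.1315
  e−x'=0.1404;  (l²−L²−(e−x')²−y'²−z²)/2L = -0.2083
  θ3 = atan2(B,A) + arccos(C/0.3794) = 0.9603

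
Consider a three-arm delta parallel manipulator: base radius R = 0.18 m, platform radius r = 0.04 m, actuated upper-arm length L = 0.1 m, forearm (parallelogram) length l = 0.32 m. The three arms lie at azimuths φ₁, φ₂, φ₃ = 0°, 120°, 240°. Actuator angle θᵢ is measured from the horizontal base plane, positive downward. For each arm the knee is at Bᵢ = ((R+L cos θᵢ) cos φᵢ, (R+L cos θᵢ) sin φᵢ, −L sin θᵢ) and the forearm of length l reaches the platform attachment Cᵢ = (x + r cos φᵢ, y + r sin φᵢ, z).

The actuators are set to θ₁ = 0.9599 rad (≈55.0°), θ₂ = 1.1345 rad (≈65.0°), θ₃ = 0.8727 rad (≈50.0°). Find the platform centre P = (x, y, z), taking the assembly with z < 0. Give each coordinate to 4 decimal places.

(0.0047, -0.0235, -0.3363)

arm 1 at φ=0.0°: (R−r)+L cos θ1 = 0.1974;  O1 = (0.1974, 0.0000, -0.0819)
O2 = (0.1823·cos120.0°, 0.1823·sin120.0°, -0.0906) = (-0.0911, 0.1578, -0.0906)
arm 3 at φ=240.0°: (R−r)+L cos θ3 = 0.2043;  O3 = (-0.1021, -0.1769, -0.0766)
|O₂|²−|O₁|² = -0.0042;  |O₃|²−|O₁|² = 0.0019
[-0.5770 0.3157 -0.0174]·P = -0.0042;  [-0.5990 -0.3538 0.0106]·P = 0.0019
Cramer: x(z) = 0.0023-0.0072z;  y(z) = -0.0093+0.0421z
into |P−O₁|² = l²: 1.0018z² + 0.1658z + -0.0575 = 0;  Δ = 0.2581;  z = -0.3363 or 0.1708 → z<0 root = -0.3363
x = 0.0047, y = -0.0235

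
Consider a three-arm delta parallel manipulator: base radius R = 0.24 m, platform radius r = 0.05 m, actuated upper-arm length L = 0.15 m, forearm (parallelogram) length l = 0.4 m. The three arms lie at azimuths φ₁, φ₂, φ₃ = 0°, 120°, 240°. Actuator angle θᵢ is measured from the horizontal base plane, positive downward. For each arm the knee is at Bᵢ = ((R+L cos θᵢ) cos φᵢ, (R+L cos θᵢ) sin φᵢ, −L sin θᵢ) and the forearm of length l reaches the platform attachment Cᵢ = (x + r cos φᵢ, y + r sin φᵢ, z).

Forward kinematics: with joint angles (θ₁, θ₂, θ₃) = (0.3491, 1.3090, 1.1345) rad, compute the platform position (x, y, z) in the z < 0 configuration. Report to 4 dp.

arm 1 at φ=0.0°: e+L cos θ1 = 0.3310;  S1 = (0.3310, 0.0000, -0.0513)
arm 2 at φ=120.0°: e+L cos θ2 = 0.2288;  S2 = (-0.1144, 0.1982, -0.1449)
arm 3 at φ=240.0°: e+L cos θ3 = 0.2534;  S3 = (-0.1267, -0.2194, -0.1359)
|S₂|²−|S₁|² = -0.0388;  |S₃|²−|S₁|² = -0.0295
plane₁₂: -0.8907x+0.3963y+-0.1872z = -0.0388
Cramer: x(z) = 0.0381-0.1980z;  y(z) = -0.0123+0.0272z
into |P−S₁|² = l²: 1.0399z² + 0.2179z + -0.0715 = 0;  Δ = 0.3447;  z = -0.3871 or 0.1775 → z<0 root = -0.3871
x = 0.1147, y = -0.0228

(0.1147, -0.0228, -0.3871)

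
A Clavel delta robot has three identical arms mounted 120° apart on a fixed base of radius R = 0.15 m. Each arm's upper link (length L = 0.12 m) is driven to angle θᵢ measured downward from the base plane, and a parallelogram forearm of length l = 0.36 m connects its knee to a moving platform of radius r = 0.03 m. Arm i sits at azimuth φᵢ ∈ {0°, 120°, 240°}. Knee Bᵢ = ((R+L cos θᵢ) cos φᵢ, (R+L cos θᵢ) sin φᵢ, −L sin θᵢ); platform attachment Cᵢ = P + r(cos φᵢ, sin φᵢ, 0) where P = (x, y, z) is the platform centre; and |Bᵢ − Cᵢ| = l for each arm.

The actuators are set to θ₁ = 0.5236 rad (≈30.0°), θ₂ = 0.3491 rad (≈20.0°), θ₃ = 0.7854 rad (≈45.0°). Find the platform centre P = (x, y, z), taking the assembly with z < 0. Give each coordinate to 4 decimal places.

O1 = (0.2239·cos0.0°, 0.2239·sin0.0°, -0.0600) = (0.2239, 0.0000, -0.0600)
O2 = (0.2328·cos120.0°, 0.2328·sin120.0°, -0.0410) = (-0.1164, 0.2016, -0.0410)
φ3=240.0°: virtual centre (-0.1024, -0.1774, -0.0849), radius l
eliminate P² terms by subtracting sphere 1 from 2 and 3
plane₁₂: -0.6806x+0.4032y+0.0379z = 0.0021
det = 0.5046;  x = 0.0022+-0.0131z,  y = 0.0089+-0.1161z
quadratic in z: (1.0136)z²+(0.1237)z+(-0.0767)=0, √Δ=0.5714 → z ∈ {-0.3429, 0.2208}; z = -0.3429 (taking z<0)
x = 0.0066, y = 0.0487

(0.0066, 0.0487, -0.3429)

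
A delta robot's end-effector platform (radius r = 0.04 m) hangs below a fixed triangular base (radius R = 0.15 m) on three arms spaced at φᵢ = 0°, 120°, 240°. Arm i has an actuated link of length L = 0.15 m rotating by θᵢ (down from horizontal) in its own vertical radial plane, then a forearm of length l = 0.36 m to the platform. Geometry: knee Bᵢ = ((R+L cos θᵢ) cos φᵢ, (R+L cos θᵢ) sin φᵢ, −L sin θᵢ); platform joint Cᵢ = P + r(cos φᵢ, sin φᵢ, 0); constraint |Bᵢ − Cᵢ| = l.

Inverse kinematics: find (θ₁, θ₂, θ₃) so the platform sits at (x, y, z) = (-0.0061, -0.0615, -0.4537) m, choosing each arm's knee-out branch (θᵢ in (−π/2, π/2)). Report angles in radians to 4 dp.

θ₁ = 1.2219, θ₂ = 1.3965, θ₃ = 0.9601

rotate P by −φ1: (-0.0061, -0.0615, -0.4537)
  A=0.1161, B=-0.4537, C=(l²−L²−A²−y'²−z²)/(2L)=-0.3867
  γ=atan2(-0.4537,0.1161)=-1.3203;  ψ=arccos(-0.8257)=2.5422;  θ1=γ+ψ≈1.2219
arm 2 (φ=120.0°): x'=-0.0502, y'=0.0360
  e−x'=0.1602;  (l²−L²−(e−x')²−y'²−z²)/2L = -0.4190
  √(A²+B²)=0.4812;  θ2 = -1.2313+2.6278 ≈ 1.3965
rotate P by −φ3: (0.0563, 0.0255, -0.4537)
  A cos θ + B sin θ = C:  0.0537·cos θ + -0.4537·sin θ = -0.3409
  θ3 = atan2(B,A) + arccos(C/0.4569) = 0.9601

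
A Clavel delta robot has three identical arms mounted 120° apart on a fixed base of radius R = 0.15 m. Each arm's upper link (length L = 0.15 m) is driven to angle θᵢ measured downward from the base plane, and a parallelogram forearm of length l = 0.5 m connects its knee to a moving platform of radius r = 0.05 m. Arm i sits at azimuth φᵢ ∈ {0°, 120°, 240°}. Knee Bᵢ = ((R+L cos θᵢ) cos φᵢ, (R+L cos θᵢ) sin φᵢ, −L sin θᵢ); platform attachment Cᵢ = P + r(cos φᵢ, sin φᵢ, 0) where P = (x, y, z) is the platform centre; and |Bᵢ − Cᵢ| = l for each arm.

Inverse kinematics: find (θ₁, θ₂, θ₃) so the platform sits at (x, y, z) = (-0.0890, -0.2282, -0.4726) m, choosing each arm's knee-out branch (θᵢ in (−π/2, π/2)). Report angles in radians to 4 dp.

φ1=0.0° → target in arm frame (-0.0890, -0.2282)
  e−x'=0.1890;  (l²−L²−(e−x')²−y'²−z²)/2L = -0.2788
  γ=atan2(-0.4726,0.1890)=-1.1904;  ψ=arccos(-0.5478)=2.1505;  θ1=γ+ψ≈0.9602
rotate P by −φ2: (-0.1531, 0.1912, -0.4726)
  A cos θ + B sin θ = C:  0.2531·cos θ + -0.4726·sin θ = -0.3216
  √(A²+B²)=0.5361;  θ2 = -1.0791+2.2141 ≈ 1.1350
arm 3 (φ=240.0°): x'=0.2421, y'=0.0370
  A=-0.1421, B=-0.4726, C=(l²−L²−A²−y'²−z²)/(2L)=-0.0581
  θ3 = atan2(B,A) + arccos(C/0.4935) = -0.1742

θ₁ = 0.9602, θ₂ = 1.1350, θ₃ = -0.1742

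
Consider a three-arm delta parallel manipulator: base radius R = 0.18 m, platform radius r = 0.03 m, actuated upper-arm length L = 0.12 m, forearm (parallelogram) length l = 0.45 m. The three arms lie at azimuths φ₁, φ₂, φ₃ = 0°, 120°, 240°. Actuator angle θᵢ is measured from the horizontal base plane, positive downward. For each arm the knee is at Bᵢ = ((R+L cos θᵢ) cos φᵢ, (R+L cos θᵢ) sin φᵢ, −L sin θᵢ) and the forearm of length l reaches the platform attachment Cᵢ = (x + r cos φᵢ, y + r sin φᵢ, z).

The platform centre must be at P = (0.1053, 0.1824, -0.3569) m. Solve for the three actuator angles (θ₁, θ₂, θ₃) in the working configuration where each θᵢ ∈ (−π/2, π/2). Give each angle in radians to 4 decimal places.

rotate P by −φ1: (0.1053, 0.1824, -0.3569)
  A=0.0447, B=-0.3569, C=(l²−L²−A²−y'²−z²)/(2L)=0.1061
  θ1 = atan2(B,A) + arccos(C/0.3597) = -0.1747
arm 2 (φ=120.0°): x'=0.1053, y'=-0.1824
  A cos θ + B sin θ = C:  0.0447·cos θ + -0.3569·sin θ = 0.1061
  γ=atan2(-0.3569,0.0447)=-1.4462;  ψ=arccos(0.2949)=1.2714;  θ2=γ+ψ≈-0.1748
rotate P by −φ3: (-0.2106, 0.0000, -0.3569)
  A cos θ + B sin θ = C:  0.3606·cos θ + -0.3569·sin θ = -0.2888
  √(A²+B²)=0.5074;  θ3 = -0.7802+2.1764 ≈ 1.3962

θ₁ = -0.1747, θ₂ = -0.1748, θ₃ = 1.3962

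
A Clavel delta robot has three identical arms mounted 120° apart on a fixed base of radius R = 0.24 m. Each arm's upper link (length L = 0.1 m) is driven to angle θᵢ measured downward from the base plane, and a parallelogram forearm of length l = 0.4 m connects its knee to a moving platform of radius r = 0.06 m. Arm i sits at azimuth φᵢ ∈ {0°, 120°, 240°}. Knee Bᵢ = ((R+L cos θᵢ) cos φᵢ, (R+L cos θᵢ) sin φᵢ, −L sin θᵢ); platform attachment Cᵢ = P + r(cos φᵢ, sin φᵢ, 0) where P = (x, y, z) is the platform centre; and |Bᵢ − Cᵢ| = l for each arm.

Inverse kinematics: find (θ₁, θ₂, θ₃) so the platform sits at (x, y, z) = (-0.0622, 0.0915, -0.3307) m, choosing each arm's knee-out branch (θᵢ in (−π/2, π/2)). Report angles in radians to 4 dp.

φ1=0.0° → target in arm frame (-0.0622, 0.0915)
  e−x'=0.2422;  (l²−L²−(e−x')²−y'²−z²)/2L = -0.1320
  √(A²+B²)=0.4099;  θ1 = -0.9387+1.8986 ≈ 0.9599
rotate P by −φ2: (0.1103, 0.0081, -0.3307)
  A=0.0697, B=-0.3307, C=(l²−L²−A²−y'²−z²)/(2L)=0.1786
  √(A²+B²)=0.3380;  θ2 = -1.3632+1.0140 ≈ -0.3492
arm 3 (φ=240.0°): x'=-0.0481, y'=-0.0996
  e−x'=0.2281;  (l²−L²−(e−x')²−y'²−z²)/2L = -0.1067
  γ=atan2(-0.3307,0.2281)=-0.9669;  ψ=arccos(-0.2655)=1.8395;  θ3=γ+ψ≈0.8726

θ₁ = 0.9599, θ₂ = -0.3492, θ₃ = 0.8726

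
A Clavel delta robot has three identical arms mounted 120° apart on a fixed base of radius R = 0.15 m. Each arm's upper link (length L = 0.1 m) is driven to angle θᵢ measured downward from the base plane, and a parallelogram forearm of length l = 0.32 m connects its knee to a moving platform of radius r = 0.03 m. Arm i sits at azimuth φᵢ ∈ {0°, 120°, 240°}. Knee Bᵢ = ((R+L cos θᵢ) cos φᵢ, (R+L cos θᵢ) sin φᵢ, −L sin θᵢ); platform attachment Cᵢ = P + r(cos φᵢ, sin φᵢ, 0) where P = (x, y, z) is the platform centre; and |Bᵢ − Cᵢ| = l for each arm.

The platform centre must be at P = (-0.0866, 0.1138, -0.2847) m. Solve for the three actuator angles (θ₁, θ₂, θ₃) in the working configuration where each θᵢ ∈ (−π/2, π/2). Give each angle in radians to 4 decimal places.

θ₁ = 1.3087, θ₂ = -0.2623, θ₃ = 1.1340

arm 1 (φ=0.0°): x'=-0.0866, y'=0.1138
  A=0.2066, B=-0.2847, C=(l²−L²−A²−y'²−z²)/(2L)=-0.2214
  γ=atan2(-0.2847,0.2066)=-0.9430;  ψ=arccos(-0.6295)=2.2517;  θ1=γ+ψ≈1.3087
φ2=120.0° → target in arm frame (0.1419, 0.0181)
  A=-0.0219, B=-0.2847, C=(l²−L²−A²−y'²−z²)/(2L)=0.0527
  θ2 = atan2(B,A) + arccos(C/0.2855) = -0.2623
rotate P by −φ3: (-0.0553, -0.1319, -0.2847)
  A=0.1753, B=-0.2847, C=(l²−L²−A²−y'²−z²)/(2L)=-0.1838
  θ3 = atan2(B,A) + arccos(C/0.3343) = 1.1340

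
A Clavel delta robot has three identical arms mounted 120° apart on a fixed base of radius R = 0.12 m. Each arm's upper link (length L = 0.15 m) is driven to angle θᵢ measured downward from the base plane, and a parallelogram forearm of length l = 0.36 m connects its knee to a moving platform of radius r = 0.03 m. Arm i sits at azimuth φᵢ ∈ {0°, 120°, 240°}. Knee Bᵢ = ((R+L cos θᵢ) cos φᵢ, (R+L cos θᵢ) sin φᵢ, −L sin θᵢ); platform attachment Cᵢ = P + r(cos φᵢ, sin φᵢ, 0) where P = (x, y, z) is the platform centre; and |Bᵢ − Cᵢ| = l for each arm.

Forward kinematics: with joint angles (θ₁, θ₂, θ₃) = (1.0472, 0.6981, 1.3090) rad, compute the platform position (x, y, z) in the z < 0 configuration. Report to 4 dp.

(-0.0041, 0.0958, -0.4329)

arm 1 at φ=0.0°: ρ1 = 0.1650;  O1 = (0.1650, 0.0000, -0.1299)
O2 = (0.2049·cos120.0°, 0.2049·sin120.0°, -0.0964) = (-0.1025, 0.1775, -0.0964)
arm 3 at φ=240.0°: ρ3 = 0.1288;  O3 = (-0.0644, -0.1116, -0.1449)
|O₂|²−|O₁|² = 0.0072;  |O₃|²−|O₁|² = -0.0065
plane₁₂: -0.5349x+0.3549y+0.0670z = 0.0072
det = 0.2822;  x = 0.0025+0.0153z,  y = 0.0240+-0.1657z
into |P−O₁|² = l²: 1.0277z² + 0.2469z + -0.0857 = 0;  Δ = 0.4134;  z = -0.4329 or 0.1927 → z<0 root = -0.4329
x = -0.0041, y = 0.0958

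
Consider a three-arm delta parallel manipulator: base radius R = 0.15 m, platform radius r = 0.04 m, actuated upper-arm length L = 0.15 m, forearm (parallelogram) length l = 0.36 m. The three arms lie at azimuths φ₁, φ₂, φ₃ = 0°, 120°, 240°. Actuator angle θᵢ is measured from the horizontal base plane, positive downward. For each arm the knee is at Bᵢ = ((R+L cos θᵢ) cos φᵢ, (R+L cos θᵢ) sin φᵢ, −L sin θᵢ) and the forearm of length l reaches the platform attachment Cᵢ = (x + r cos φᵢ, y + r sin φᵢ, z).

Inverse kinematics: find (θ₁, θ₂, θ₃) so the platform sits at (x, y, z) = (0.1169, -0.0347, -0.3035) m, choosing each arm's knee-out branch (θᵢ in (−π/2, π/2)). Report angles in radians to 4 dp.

arm 1 (φ=0.0°): x'=0.1169, y'=-0.0347
  A cos θ + B sin θ = C:  -0.0069·cos θ + -0.3035·sin θ = 0.0458
  γ=atan2(-0.3035,-0.0069)=-1.5935;  ψ=arccos(0.1508)=1.4194;  θ1=γ+ψ≈-0.1741
rotate P by −φ2: (-0.0885, -0.0839, -0.3035)
  A cos θ + B sin θ = C:  0.1985·cos θ + -0.3035·sin θ = -0.1048
  √(A²+B²)=0.3626;  θ2 = -0.9916+1.8641 ≈ 0.8725
arm 3 (φ=240.0°): x'=-0.0284, y'=0.1186
  A cos θ + B sin θ = C:  0.1384·cos θ + -0.3035·sin θ = -0.0608
  θ3 = atan2(B,A) + arccos(C/0.3336) = 0.6110

θ₁ = -0.1741, θ₂ = 0.8725, θ₃ = 0.6110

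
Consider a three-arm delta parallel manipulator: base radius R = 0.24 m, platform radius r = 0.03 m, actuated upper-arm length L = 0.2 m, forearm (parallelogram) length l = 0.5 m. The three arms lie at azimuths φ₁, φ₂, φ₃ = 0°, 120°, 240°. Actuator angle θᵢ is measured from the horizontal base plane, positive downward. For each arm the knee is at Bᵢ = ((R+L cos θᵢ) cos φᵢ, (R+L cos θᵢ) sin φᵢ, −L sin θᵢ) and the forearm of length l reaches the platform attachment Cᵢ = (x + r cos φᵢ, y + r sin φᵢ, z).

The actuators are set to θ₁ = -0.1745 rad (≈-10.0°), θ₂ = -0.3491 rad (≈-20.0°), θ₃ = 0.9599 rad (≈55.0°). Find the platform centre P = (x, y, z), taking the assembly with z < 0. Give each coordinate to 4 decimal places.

(0.0664, 0.1410, -0.3032)

φ1=0.0°: virtual centre (0.4070, 0.0000, 0.0347), radius l
φ2=120.0°: virtual centre (-0.1990, 0.3446, 0.0684), radius l
S3 = (0.3247·cos240.0°, 0.3247·sin240.0°, -0.1638) = (-0.1624, -0.2812, -0.1638)
subtract pairs → two planes through P
linear system: -1.2119x+0.6892y = -0.0038−0.0674z; -1.1386x+-0.5624y = -0.0345−-0.3971z
Cramer: x(z) = 0.0177-0.1608z;  y(z) = 0.0256-0.3805z
quadratic in z: (1.1706)z²+(0.0363)z+(-0.0966)=0, √Δ=0.6736 → z ∈ {-0.3032, 0.2722}; z = -0.3032 (taking z<0)
x = 0.0664, y = 0.1410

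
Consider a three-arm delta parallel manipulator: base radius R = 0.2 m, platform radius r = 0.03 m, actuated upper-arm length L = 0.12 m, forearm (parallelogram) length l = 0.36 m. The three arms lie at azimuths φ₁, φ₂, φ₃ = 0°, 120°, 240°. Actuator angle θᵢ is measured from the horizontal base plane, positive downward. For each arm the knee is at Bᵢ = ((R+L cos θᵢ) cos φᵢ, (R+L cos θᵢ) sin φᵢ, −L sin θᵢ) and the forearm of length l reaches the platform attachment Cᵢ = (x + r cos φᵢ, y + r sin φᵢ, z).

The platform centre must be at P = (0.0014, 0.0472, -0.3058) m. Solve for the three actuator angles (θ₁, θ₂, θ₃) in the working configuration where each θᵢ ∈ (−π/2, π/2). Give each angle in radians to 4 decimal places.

θ₁ = 0.6111, θ₂ = 0.3486, θ₃ = 0.8726

arm 1 (φ=0.0°): x'=0.0014, y'=0.0472
  e−x'=0.1686;  (l²−L²−(e−x')²−y'²−z²)/2L = -0.0374
  θ1 = atan2(B,A) + arccos(C/0.3492) = 0.6111
arm 2 (φ=120.0°): x'=0.0402, y'=-0.0248
  e−x'=0.1298;  (l²−L²−(e−x')²−y'²−z²)/2L = 0.0176
  θ2 = atan2(B,A) + arccos(C/0.3322) = 0.3486
φ3=240.0° → target in arm frame (-0.0416, -0.0224)
  e−x'=0.2116;  (l²−L²−(e−x')²−y'²−z²)/2L = -0.0982
  θ3 = atan2(B,A) + arccos(C/0.3719) = 0.8726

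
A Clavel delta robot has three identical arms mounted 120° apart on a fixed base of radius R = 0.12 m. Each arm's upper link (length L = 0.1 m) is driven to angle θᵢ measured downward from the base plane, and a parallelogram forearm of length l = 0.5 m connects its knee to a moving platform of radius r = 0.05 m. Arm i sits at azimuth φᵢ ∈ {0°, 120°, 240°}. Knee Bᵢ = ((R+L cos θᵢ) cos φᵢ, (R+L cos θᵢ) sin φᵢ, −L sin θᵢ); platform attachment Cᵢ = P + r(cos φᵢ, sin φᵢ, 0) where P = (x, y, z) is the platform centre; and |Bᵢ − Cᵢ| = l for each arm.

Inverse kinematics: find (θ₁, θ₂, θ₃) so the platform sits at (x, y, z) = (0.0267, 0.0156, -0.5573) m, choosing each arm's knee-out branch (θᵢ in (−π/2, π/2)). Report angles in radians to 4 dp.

φ1=0.0° → target in arm frame (0.0267, 0.0156)
  e−x'=0.0433;  (l²−L²−(e−x')²−y'²−z²)/2L = -0.3635
  γ=atan2(-0.5573,0.0433)=-1.4933;  ψ=arccos(-0.6503)=2.2788;  θ1=γ+ψ≈0.7855
rotate P by −φ2: (0.0002, -0.0309, -0.5573)
  e−x'=0.0698;  (l²−L²−(e−x')²−y'²−z²)/2L = -0.3821
  γ=atan2(-0.5573,0.0698)=-1.4461;  ψ=arccos(-0.6803)=2.3189;  θ2=γ+ψ≈0.8728
arm 3 (φ=240.0°): x'=-0.0269, y'=0.0153
  e−x'=0.0969;  (l²−L²−(e−x')²−y'²−z²)/2L = -0.4010
  √(A²+B²)=0.5657;  θ3 = -1.3987+2.3588 ≈ 0.9600

θ₁ = 0.7855, θ₂ = 0.8728, θ₃ = 0.9600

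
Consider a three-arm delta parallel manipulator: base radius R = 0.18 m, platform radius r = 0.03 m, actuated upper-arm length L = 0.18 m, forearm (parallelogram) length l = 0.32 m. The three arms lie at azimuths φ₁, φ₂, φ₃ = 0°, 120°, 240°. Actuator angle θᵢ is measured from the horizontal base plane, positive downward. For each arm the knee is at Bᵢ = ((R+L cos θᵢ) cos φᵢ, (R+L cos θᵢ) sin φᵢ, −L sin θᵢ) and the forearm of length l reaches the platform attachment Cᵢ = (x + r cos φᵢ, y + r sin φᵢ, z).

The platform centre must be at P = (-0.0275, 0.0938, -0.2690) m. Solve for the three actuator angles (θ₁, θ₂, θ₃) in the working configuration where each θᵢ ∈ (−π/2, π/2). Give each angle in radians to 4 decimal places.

rotate P by −φ1: (-0.0275, 0.0938, -0.2690)
  A=0.1775, B=-0.2690, C=(l²−L²−A²−y'²−z²)/(2L)=-0.1185
  √(A²+B²)=0.3223;  θ1 = -0.9875+1.9474 ≈ 0.9598
φ2=120.0° → target in arm frame (0.0950, -0.0231)
  e−x'=0.0550;  (l²−L²−(e−x')²−y'²−z²)/2L = -0.0164
  √(A²+B²)=0.2746;  θ2 = -1.3691+1.6307 ≈ 0.2617
arm 3 (φ=240.0°): x'=-0.0675, y'=-0.0707
  e−x'=0.2175;  (l²−L²−(e−x')²−y'²−z²)/2L = -0.1518
  γ=atan2(-0.2690,0.2175)=-0.8909;  ψ=arccos(-0.4389)=2.0252;  θ3=γ+ψ≈1.1343

θ₁ = 0.9598, θ₂ = 0.2617, θ₃ = 1.1343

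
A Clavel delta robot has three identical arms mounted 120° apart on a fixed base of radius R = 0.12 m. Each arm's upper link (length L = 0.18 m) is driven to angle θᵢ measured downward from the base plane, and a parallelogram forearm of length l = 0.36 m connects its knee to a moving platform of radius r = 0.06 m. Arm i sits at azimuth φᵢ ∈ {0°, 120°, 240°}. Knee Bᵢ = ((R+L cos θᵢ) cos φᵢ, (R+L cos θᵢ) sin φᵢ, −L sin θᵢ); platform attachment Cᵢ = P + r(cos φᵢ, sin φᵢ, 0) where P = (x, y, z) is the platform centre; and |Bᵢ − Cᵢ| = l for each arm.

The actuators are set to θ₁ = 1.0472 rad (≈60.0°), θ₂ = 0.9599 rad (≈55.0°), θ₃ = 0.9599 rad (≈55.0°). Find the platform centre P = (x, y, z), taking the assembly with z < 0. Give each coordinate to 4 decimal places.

(-0.0207, 0.0000, -0.4729)

arm 1 at φ=0.0°: (R−r)+L cos θ1 = 0.1500;  centre 1 = (0.1500, 0.0000, -0.1559)
centre 2 = (0.1632·cos120.0°, 0.1632·sin120.0°, -0.1474) = (-0.0816, 0.1414, -0.1474)
centre 3 = (0.1632·cos240.0°, 0.1632·sin240.0°, -0.1474) = (-0.0816, -0.1414, -0.1474)
subtract pairs → two planes through P
linear system: -0.4632x+0.2828y = 0.0016−0.0169z; -0.4632x+-0.2828y = 0.0016−0.0169z
Cramer: x(z) = -0.0034+0.0364z;  y(z) = 0.0000-0.0000z
quadratic in z: (1.0013)z²+(0.3006)z+(-0.0818)=0, √Δ=0.6464 → z ∈ {-0.4729, 0.1727}; z = -0.4729 (taking z<0)
x = -0.0207, y = 0.0000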